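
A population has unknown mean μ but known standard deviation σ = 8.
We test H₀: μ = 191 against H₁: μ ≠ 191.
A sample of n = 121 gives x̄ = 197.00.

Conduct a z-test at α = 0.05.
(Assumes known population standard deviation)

Answer: z = 8.2497, reject H₀

Derivation:
Standard error: SE = σ/√n = 8/√121 = 0.7273
z-statistic: z = (x̄ - μ₀)/SE = (197.00 - 191)/0.7273 = 8.2497
Critical value: ±1.960
p-value < 0.0001
Decision: reject H₀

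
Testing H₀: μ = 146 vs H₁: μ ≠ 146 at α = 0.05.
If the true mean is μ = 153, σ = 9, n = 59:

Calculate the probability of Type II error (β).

SE = σ/√n = 9/√59 = 1.1717
Critical values: μ₀ ± z_0.025×SE = 146 ± 1.960×1.1717
Acceptance region: (143.7035, 148.2965)
Under H₁ (μ = 153): z_high = (148.2965 - 153)/1.1717 = -4.0143, z_low = (143.7035 - 153)/1.1717 = -7.9342
β = P(not reject | H₁) = Φ(-4.0143) - Φ(-7.9342) ≈ 0.0000

Answer: β ≈ 0.0000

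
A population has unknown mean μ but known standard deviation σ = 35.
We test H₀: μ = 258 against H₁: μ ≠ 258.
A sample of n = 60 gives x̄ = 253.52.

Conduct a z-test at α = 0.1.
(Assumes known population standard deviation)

Answer: z = -0.9915, fail to reject H₀

Derivation:
Standard error: SE = σ/√n = 35/√60 = 4.5185
z-statistic: z = (x̄ - μ₀)/SE = (253.52 - 258)/4.5185 = -0.9915
Critical value: ±1.645
p-value = 0.3214
Decision: fail to reject H₀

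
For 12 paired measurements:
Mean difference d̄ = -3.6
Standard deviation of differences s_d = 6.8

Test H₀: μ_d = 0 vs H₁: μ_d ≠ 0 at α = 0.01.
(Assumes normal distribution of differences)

df = n - 1 = 11
SE = s_d/√n = 6.8/√12 = 1.9630
t = d̄/SE = -3.6/1.9630 = -1.8339
Critical value: t_{0.005,11} = ±3.106
p-value ≈ 0.0938
Decision: fail to reject H₀

Answer: t = -1.8339, fail to reject H₀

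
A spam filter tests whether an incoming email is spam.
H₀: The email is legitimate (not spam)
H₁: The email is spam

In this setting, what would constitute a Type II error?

Answer: Letting a spam email through to the inbox

Derivation:
Type I error (α): Rejecting H₀ when H₀ is true
Type II error (β): Failing to reject H₀ when H₁ is true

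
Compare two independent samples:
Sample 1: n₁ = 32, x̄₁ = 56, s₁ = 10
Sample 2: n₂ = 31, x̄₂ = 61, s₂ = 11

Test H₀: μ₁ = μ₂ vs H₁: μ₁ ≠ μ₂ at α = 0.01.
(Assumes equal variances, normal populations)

Answer: t = -1.8889, fail to reject H₀

Derivation:
Pooled variance: s²_p = [31×10² + 30×11²]/(61) = 110.3279
s_p = 10.5037
SE = s_p×√(1/n₁ + 1/n₂) = 10.5037×√(1/32 + 1/31) = 2.6470
t = (x̄₁ - x̄₂)/SE = (56 - 61)/2.6470 = -1.8889
df = 61, t-critical = ±2.659
Decision: fail to reject H₀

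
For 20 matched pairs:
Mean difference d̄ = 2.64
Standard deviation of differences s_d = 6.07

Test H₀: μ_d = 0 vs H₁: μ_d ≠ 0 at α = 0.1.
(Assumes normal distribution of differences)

df = n - 1 = 19
SE = s_d/√n = 6.07/√20 = 1.3573
t = d̄/SE = 2.64/1.3573 = 1.9450
Critical value: t_{0.05,19} = ±1.729
p-value ≈ 0.0667
Decision: reject H₀

Answer: t = 1.9450, reject H₀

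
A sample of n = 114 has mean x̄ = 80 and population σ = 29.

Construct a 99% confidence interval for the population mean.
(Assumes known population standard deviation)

Confidence level: 99%, α = 0.01
z_0.005 = 2.576
SE = σ/√n = 29/√114 = 2.7161
Margin of error = 2.576 × 2.7161 = 6.9967
CI: x̄ ± margin = 80 ± 6.9967
CI: (73.0033, 86.9967)

Answer: (73.0033, 86.9967)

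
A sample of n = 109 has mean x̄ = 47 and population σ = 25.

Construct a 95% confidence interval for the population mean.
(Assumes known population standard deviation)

Confidence level: 95%, α = 0.05
z_0.025 = 1.960
SE = σ/√n = 25/√109 = 2.3946
Margin of error = 1.960 × 2.3946 = 4.6934
CI: x̄ ± margin = 47 ± 4.6934
CI: (42.3066, 51.6934)

Answer: (42.3066, 51.6934)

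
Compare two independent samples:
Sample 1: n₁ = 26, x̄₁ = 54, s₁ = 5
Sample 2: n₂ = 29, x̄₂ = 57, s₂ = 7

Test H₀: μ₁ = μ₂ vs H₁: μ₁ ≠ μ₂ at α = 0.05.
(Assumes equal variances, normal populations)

Pooled variance: s²_p = [25×5² + 28×7²]/(53) = 37.6792
s_p = 6.1383
SE = s_p×√(1/n₁ + 1/n₂) = 6.1383×√(1/26 + 1/29) = 1.6578
t = (x̄₁ - x̄₂)/SE = (54 - 57)/1.6578 = -1.8096
df = 53, t-critical = ±2.006
Decision: fail to reject H₀

Answer: t = -1.8096, fail to reject H₀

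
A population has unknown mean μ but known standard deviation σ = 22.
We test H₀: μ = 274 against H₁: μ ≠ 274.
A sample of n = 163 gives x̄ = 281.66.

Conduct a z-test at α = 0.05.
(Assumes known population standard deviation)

Standard error: SE = σ/√n = 22/√163 = 1.7232
z-statistic: z = (x̄ - μ₀)/SE = (281.66 - 274)/1.7232 = 4.4452
Critical value: ±1.960
p-value < 0.0001
Decision: reject H₀

Answer: z = 4.4452, reject H₀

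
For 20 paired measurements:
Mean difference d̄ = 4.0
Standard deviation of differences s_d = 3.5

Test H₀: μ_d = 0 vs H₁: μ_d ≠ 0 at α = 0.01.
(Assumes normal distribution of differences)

df = n - 1 = 19
SE = s_d/√n = 3.5/√20 = 0.7826
t = d̄/SE = 4.0/0.7826 = 5.1112
Critical value: t_{0.005,19} = ±2.861
p-value ≈ 0.0001
Decision: reject H₀

Answer: t = 5.1112, reject H₀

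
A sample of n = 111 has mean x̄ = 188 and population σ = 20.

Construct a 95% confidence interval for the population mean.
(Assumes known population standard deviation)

Confidence level: 95%, α = 0.05
z_0.025 = 1.960
SE = σ/√n = 20/√111 = 1.8983
Margin of error = 1.960 × 1.8983 = 3.7207
CI: x̄ ± margin = 188 ± 3.7207
CI: (184.2793, 191.7207)

Answer: (184.2793, 191.7207)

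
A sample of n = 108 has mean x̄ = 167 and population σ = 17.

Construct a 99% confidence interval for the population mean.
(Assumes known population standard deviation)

Confidence level: 99%, α = 0.01
z_0.005 = 2.576
SE = σ/√n = 17/√108 = 1.6358
Margin of error = 2.576 × 1.6358 = 4.2138
CI: x̄ ± margin = 167 ± 4.2138
CI: (162.7862, 171.2138)

Answer: (162.7862, 171.2138)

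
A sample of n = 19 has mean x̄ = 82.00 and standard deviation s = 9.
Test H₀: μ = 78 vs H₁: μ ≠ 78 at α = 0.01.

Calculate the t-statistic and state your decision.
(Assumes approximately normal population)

df = n - 1 = 18
SE = s/√n = 9/√19 = 2.0647
t = (x̄ - μ₀)/SE = (82.00 - 78)/2.0647 = 1.9373
Critical value: t_{0.005,18} = ±2.878
p-value ≈ 0.0686
Decision: fail to reject H₀

Answer: t = 1.9373, fail to reject H₀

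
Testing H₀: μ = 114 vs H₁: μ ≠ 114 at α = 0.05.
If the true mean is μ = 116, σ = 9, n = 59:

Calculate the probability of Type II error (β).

SE = σ/√n = 9/√59 = 1.1717
Critical values: μ₀ ± z_0.025×SE = 114 ± 1.960×1.1717
Acceptance region: (111.7035, 116.2965)
Under H₁ (μ = 116): z_high = (116.2965 - 116)/1.1717 = 0.2531, z_low = (111.7035 - 116)/1.1717 = -3.6669
β = P(not reject | H₁) = Φ(0.2531) - Φ(-3.6669) ≈ 0.5998

Answer: β ≈ 0.5998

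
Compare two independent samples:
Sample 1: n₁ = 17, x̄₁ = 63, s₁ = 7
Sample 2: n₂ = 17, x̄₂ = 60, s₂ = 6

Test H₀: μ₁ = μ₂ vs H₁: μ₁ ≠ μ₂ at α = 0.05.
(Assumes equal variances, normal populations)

Answer: t = 1.3416, fail to reject H₀

Derivation:
Pooled variance: s²_p = [16×7² + 16×6²]/(32) = 42.5000
s_p = 6.5192
SE = s_p×√(1/n₁ + 1/n₂) = 6.5192×√(1/17 + 1/17) = 2.2361
t = (x̄₁ - x̄₂)/SE = (63 - 60)/2.2361 = 1.3416
df = 32, t-critical = ±2.037
Decision: fail to reject H₀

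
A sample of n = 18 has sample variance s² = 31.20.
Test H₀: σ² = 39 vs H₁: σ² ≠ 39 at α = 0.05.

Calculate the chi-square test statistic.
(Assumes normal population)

df = n - 1 = 17
χ² = (n-1)s²/σ₀² = 17×31.20/39 = 13.6000
Critical values: χ²_{0.975,17} = 7.564, χ²_{0.025,17} = 30.191
Rejection region: χ² < 7.564 or χ² > 30.191
Decision: fail to reject H₀

Answer: χ² = 13.6000, fail to reject H₀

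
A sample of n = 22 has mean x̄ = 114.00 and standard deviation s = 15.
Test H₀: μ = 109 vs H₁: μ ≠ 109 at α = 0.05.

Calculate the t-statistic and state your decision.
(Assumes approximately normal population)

Answer: t = 1.5635, fail to reject H₀

Derivation:
df = n - 1 = 21
SE = s/√n = 15/√22 = 3.1980
t = (x̄ - μ₀)/SE = (114.00 - 109)/3.1980 = 1.5635
Critical value: t_{0.025,21} = ±2.080
p-value ≈ 0.1329
Decision: fail to reject H₀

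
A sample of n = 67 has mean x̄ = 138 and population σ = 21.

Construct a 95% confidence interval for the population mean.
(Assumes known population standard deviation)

Answer: (132.9714, 143.0286)

Derivation:
Confidence level: 95%, α = 0.05
z_0.025 = 1.960
SE = σ/√n = 21/√67 = 2.5656
Margin of error = 1.960 × 2.5656 = 5.0286
CI: x̄ ± margin = 138 ± 5.0286
CI: (132.9714, 143.0286)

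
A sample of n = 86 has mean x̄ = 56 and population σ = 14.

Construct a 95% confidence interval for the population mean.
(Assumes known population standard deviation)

Answer: (53.0410, 58.9590)

Derivation:
Confidence level: 95%, α = 0.05
z_0.025 = 1.960
SE = σ/√n = 14/√86 = 1.5097
Margin of error = 1.960 × 1.5097 = 2.9590
CI: x̄ ± margin = 56 ± 2.9590
CI: (53.0410, 58.9590)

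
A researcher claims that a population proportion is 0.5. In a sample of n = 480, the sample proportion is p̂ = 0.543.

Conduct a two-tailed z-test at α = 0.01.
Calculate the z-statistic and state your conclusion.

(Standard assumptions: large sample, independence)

Answer: z = 1.8841, fail to reject H₀

Derivation:
H₀: p = 0.5, H₁: p ≠ 0.5
Standard error: SE = √(p₀(1-p₀)/n) = √(0.5×0.5/480) = 0.022822
z-statistic: z = (p̂ - p₀)/SE = (0.543 - 0.5)/0.022822 = 1.8841
Critical value: z_0.005 = ±2.576
p-value = 0.0596
Decision: fail to reject H₀ at α = 0.01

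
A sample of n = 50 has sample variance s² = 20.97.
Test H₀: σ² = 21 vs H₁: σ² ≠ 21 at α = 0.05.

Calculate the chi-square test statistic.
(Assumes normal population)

Answer: χ² = 48.9300, fail to reject H₀

Derivation:
df = n - 1 = 49
χ² = (n-1)s²/σ₀² = 49×20.97/21 = 48.9300
Critical values: χ²_{0.975,49} = 31.555, χ²_{0.025,49} = 70.222
Rejection region: χ² < 31.555 or χ² > 70.222
Decision: fail to reject H₀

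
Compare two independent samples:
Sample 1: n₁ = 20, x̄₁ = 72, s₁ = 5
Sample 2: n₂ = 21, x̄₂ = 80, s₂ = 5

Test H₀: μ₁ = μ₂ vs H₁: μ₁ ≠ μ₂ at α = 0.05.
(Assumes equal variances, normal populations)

Pooled variance: s²_p = [19×5² + 20×5²]/(39) = 25.0000
s_p = 5.0000
SE = s_p×√(1/n₁ + 1/n₂) = 5.0000×√(1/20 + 1/21) = 1.5622
t = (x̄₁ - x̄₂)/SE = (72 - 80)/1.5622 = -5.1210
df = 39, t-critical = ±2.023
Decision: reject H₀

Answer: t = -5.1210, reject H₀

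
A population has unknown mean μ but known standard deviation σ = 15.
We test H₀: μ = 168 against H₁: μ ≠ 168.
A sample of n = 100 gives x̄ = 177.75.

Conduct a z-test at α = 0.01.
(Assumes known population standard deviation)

Answer: z = 6.5000, reject H₀

Derivation:
Standard error: SE = σ/√n = 15/√100 = 1.5000
z-statistic: z = (x̄ - μ₀)/SE = (177.75 - 168)/1.5000 = 6.5000
Critical value: ±2.576
p-value < 0.0001
Decision: reject H₀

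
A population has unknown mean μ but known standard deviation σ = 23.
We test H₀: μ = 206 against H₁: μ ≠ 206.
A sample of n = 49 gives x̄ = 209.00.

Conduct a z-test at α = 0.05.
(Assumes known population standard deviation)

Standard error: SE = σ/√n = 23/√49 = 3.2857
z-statistic: z = (x̄ - μ₀)/SE = (209.00 - 206)/3.2857 = 0.9130
Critical value: ±1.960
p-value = 0.3612
Decision: fail to reject H₀

Answer: z = 0.9130, fail to reject H₀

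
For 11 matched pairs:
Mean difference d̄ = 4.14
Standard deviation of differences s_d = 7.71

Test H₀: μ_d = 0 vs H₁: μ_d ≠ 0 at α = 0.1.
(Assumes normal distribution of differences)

df = n - 1 = 10
SE = s_d/√n = 7.71/√11 = 2.3247
t = d̄/SE = 4.14/2.3247 = 1.7809
Critical value: t_{0.05,10} = ±1.812
p-value ≈ 0.1053
Decision: fail to reject H₀

Answer: t = 1.7809, fail to reject H₀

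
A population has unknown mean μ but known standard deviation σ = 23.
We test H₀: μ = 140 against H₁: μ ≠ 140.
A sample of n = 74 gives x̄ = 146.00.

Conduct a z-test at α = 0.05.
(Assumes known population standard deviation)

Standard error: SE = σ/√n = 23/√74 = 2.6737
z-statistic: z = (x̄ - μ₀)/SE = (146.00 - 140)/2.6737 = 2.2441
Critical value: ±1.960
p-value = 0.0248
Decision: reject H₀

Answer: z = 2.2441, reject H₀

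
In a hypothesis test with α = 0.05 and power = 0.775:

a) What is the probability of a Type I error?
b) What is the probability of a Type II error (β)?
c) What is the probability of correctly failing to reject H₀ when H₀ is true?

Answer: a) 0.05, b) 0.225, c) 0.95

Derivation:
a) Type I error probability = α = 0.05
b) Power = P(reject H₀ | H₁ true) = 1 - β = 0.775, so Type II error probability = β = 1 - Power = 0.225
c) P(fail to reject H₀ | H₀ true) = 1 - α = 0.95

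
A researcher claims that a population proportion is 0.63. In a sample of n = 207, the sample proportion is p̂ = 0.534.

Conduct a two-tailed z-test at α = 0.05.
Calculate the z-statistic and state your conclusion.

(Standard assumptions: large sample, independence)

H₀: p = 0.63, H₁: p ≠ 0.63
Standard error: SE = √(p₀(1-p₀)/n) = √(0.63×0.37/207) = 0.033557
z-statistic: z = (p̂ - p₀)/SE = (0.534 - 0.63)/0.033557 = -2.8608
Critical value: z_0.025 = ±1.960
p-value = 0.0042
Decision: reject H₀ at α = 0.05

Answer: z = -2.8608, reject H₀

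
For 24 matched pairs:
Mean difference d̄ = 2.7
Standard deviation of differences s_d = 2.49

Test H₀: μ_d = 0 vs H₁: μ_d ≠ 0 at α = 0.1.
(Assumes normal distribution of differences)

Answer: t = 5.3118, reject H₀

Derivation:
df = n - 1 = 23
SE = s_d/√n = 2.49/√24 = 0.5083
t = d̄/SE = 2.7/0.5083 = 5.3118
Critical value: t_{0.05,23} = ±1.714
p-value < 0.0001
Decision: reject H₀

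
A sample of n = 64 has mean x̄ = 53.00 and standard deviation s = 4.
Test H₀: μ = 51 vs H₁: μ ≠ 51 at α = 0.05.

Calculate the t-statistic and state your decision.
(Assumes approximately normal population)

Answer: t = 4.0000, reject H₀

Derivation:
df = n - 1 = 63
SE = s/√n = 4/√64 = 0.5000
t = (x̄ - μ₀)/SE = (53.00 - 51)/0.5000 = 4.0000
Critical value: t_{0.025,63} = ±1.998
p-value ≈ 0.0002
Decision: reject H₀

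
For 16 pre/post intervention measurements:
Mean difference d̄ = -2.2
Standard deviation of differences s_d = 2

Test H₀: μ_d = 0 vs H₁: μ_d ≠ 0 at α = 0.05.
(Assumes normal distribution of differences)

Answer: t = -4.4000, reject H₀

Derivation:
df = n - 1 = 15
SE = s_d/√n = 2/√16 = 0.5000
t = d̄/SE = -2.2/0.5000 = -4.4000
Critical value: t_{0.025,15} = ±2.131
p-value ≈ 0.0005
Decision: reject H₀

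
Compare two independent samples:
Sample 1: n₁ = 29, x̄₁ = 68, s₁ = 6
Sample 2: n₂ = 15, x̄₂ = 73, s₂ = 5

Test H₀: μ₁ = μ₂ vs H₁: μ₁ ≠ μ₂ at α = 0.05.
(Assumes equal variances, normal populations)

Pooled variance: s²_p = [28×6² + 14×5²]/(42) = 32.3333
s_p = 5.6862
SE = s_p×√(1/n₁ + 1/n₂) = 5.6862×√(1/29 + 1/15) = 1.8084
t = (x̄₁ - x̄₂)/SE = (68 - 73)/1.8084 = -2.7649
df = 42, t-critical = ±2.018
Decision: reject H₀

Answer: t = -2.7649, reject H₀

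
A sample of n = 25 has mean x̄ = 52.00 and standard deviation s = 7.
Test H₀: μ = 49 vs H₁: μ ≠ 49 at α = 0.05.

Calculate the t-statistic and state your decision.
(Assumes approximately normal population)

Answer: t = 2.1429, reject H₀

Derivation:
df = n - 1 = 24
SE = s/√n = 7/√25 = 1.4000
t = (x̄ - μ₀)/SE = (52.00 - 49)/1.4000 = 2.1429
Critical value: t_{0.025,24} = ±2.064
p-value ≈ 0.0425
Decision: reject H₀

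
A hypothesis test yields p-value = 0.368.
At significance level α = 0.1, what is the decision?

Answer: fail to reject H₀

Derivation:
Compare p-value to α:
0.368 ≥ 0.1
Decision: fail to reject H₀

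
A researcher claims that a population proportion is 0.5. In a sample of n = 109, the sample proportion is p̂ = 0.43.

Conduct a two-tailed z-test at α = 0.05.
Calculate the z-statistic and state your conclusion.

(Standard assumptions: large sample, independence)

H₀: p = 0.5, H₁: p ≠ 0.5
Standard error: SE = √(p₀(1-p₀)/n) = √(0.5×0.5/109) = 0.047891
z-statistic: z = (p̂ - p₀)/SE = (0.43 - 0.5)/0.047891 = -1.4617
Critical value: z_0.025 = ±1.960
p-value = 0.1438
Decision: fail to reject H₀ at α = 0.05

Answer: z = -1.4617, fail to reject H₀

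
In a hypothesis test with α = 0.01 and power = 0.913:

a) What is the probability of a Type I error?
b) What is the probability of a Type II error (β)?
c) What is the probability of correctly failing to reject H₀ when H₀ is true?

Answer: a) 0.01, b) 0.087, c) 0.99

Derivation:
a) Type I error probability = α = 0.01
b) Power = P(reject H₀ | H₁ true) = 1 - β = 0.913, so Type II error probability = β = 1 - Power = 0.087
c) P(fail to reject H₀ | H₀ true) = 1 - α = 0.99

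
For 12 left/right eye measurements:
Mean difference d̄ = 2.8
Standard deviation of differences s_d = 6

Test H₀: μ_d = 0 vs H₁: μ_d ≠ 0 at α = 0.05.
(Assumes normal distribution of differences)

Answer: t = 1.6165, fail to reject H₀

Derivation:
df = n - 1 = 11
SE = s_d/√n = 6/√12 = 1.7321
t = d̄/SE = 2.8/1.7321 = 1.6165
Critical value: t_{0.025,11} = ±2.201
p-value ≈ 0.1343
Decision: fail to reject H₀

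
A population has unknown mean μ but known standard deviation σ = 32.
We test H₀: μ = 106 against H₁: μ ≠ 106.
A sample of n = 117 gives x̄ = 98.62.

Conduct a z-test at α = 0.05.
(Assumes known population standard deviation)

Standard error: SE = σ/√n = 32/√117 = 2.9584
z-statistic: z = (x̄ - μ₀)/SE = (98.62 - 106)/2.9584 = -2.4946
Critical value: ±1.960
p-value = 0.0126
Decision: reject H₀

Answer: z = -2.4946, reject H₀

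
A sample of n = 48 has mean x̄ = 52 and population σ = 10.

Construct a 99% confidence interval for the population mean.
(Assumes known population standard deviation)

Confidence level: 99%, α = 0.01
z_0.005 = 2.576
SE = σ/√n = 10/√48 = 1.4434
Margin of error = 2.576 × 1.4434 = 3.7182
CI: x̄ ± margin = 52 ± 3.7182
CI: (48.2818, 55.7182)

Answer: (48.2818, 55.7182)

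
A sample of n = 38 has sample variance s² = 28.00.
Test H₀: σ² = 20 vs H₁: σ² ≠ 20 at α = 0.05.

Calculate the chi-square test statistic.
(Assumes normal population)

Answer: χ² = 51.8000, fail to reject H₀

Derivation:
df = n - 1 = 37
χ² = (n-1)s²/σ₀² = 37×28.00/20 = 51.8000
Critical values: χ²_{0.975,37} = 22.106, χ²_{0.025,37} = 55.668
Rejection region: χ² < 22.106 or χ² > 55.668
Decision: fail to reject H₀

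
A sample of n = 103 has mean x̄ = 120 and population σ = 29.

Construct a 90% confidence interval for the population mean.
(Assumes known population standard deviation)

Confidence level: 90%, α = 0.1
z_0.05 = 1.645
SE = σ/√n = 29/√103 = 2.8575
Margin of error = 1.645 × 2.8575 = 4.7006
CI: x̄ ± margin = 120 ± 4.7006
CI: (115.2994, 124.7006)

Answer: (115.2994, 124.7006)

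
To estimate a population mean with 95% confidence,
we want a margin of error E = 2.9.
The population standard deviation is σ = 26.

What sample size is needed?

z_0.025 = 1.960
n = (z×σ/E)² = (1.960×26/2.9)²
n = 308.7897
Round up: n = 309

Answer: n = 309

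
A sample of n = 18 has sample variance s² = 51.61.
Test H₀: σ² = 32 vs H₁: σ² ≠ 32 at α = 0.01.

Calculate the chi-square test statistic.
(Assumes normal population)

Answer: χ² = 27.4178, fail to reject H₀

Derivation:
df = n - 1 = 17
χ² = (n-1)s²/σ₀² = 17×51.61/32 = 27.4178
Critical values: χ²_{0.995,17} = 5.697, χ²_{0.005,17} = 35.718
Rejection region: χ² < 5.697 or χ² > 35.718
Decision: fail to reject H₀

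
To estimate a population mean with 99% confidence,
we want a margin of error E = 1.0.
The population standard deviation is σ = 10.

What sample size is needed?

z_0.005 = 2.576
n = (z×σ/E)² = (2.576×10/1.0)²
n = 663.5776
Round up: n = 664

Answer: n = 664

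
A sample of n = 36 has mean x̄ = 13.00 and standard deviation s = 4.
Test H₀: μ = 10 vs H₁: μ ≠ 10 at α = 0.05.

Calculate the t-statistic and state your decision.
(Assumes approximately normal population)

df = n - 1 = 35
SE = s/√n = 4/√36 = 0.6667
t = (x̄ - μ₀)/SE = (13.00 - 10)/0.6667 = 4.4998
Critical value: t_{0.025,35} = ±2.030
p-value ≈ 0.0001
Decision: reject H₀

Answer: t = 4.4998, reject H₀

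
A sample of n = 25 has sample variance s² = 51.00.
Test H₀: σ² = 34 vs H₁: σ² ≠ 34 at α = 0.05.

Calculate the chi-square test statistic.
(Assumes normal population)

Answer: χ² = 36.0000, fail to reject H₀

Derivation:
df = n - 1 = 24
χ² = (n-1)s²/σ₀² = 24×51.00/34 = 36.0000
Critical values: χ²_{0.975,24} = 12.401, χ²_{0.025,24} = 39.364
Rejection region: χ² < 12.401 or χ² > 39.364
Decision: fail to reject H₀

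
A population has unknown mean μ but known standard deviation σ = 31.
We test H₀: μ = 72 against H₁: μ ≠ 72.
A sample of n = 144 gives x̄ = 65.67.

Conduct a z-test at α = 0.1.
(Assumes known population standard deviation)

Standard error: SE = σ/√n = 31/√144 = 2.5833
z-statistic: z = (x̄ - μ₀)/SE = (65.67 - 72)/2.5833 = -2.4504
Critical value: ±1.645
p-value = 0.0143
Decision: reject H₀

Answer: z = -2.4504, reject H₀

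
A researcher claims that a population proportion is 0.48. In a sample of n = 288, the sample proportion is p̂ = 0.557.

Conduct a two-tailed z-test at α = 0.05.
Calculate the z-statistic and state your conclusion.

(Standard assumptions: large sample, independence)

H₀: p = 0.48, H₁: p ≠ 0.48
Standard error: SE = √(p₀(1-p₀)/n) = √(0.48×0.52/288) = 0.029439
z-statistic: z = (p̂ - p₀)/SE = (0.557 - 0.48)/0.029439 = 2.6156
Critical value: z_0.025 = ±1.960
p-value = 0.0089
Decision: reject H₀ at α = 0.05

Answer: z = 2.6156, reject H₀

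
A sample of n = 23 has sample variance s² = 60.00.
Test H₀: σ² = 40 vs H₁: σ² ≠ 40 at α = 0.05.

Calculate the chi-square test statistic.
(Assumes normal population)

df = n - 1 = 22
χ² = (n-1)s²/σ₀² = 22×60.00/40 = 33.0000
Critical values: χ²_{0.975,22} = 10.982, χ²_{0.025,22} = 36.781
Rejection region: χ² < 10.982 or χ² > 36.781
Decision: fail to reject H₀

Answer: χ² = 33.0000, fail to reject H₀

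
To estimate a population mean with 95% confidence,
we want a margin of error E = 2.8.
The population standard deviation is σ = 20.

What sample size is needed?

z_0.025 = 1.960
n = (z×σ/E)² = (1.960×20/2.8)²
n = 196.0000
Already a whole number: n = 196

Answer: n = 196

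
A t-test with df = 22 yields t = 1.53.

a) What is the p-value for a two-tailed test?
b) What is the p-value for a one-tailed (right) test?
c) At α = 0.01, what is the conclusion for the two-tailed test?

Answer: a) 0.1403, b) 0.0701, c) fail to reject H₀

Derivation:
Using t-distribution with df = 22:
a) Two-tailed: p = 2×P(T > 1.53) = 0.1403
b) One-tailed: p = P(T > 1.53) = 0.0701
c) 0.1403 ≥ 0.01, fail to reject H₀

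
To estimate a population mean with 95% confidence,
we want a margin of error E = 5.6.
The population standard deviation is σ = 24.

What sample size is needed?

Answer: n = 71

Derivation:
z_0.025 = 1.960
n = (z×σ/E)² = (1.960×24/5.6)²
n = 70.5600
Round up: n = 71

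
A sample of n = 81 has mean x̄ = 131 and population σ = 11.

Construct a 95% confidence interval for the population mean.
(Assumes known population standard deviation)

Confidence level: 95%, α = 0.05
z_0.025 = 1.960
SE = σ/√n = 11/√81 = 1.2222
Margin of error = 1.960 × 1.2222 = 2.3955
CI: x̄ ± margin = 131 ± 2.3955
CI: (128.6045, 133.3955)

Answer: (128.6045, 133.3955)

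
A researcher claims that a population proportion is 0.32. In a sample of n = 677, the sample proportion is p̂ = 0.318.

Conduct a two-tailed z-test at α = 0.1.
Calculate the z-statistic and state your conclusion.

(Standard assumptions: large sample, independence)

H₀: p = 0.32, H₁: p ≠ 0.32
Standard error: SE = √(p₀(1-p₀)/n) = √(0.32×0.68/677) = 0.017928
z-statistic: z = (p̂ - p₀)/SE = (0.318 - 0.32)/0.017928 = -0.1116
Critical value: z_0.05 = ±1.645
p-value = 0.9111
Decision: fail to reject H₀ at α = 0.1

Answer: z = -0.1116, fail to reject H₀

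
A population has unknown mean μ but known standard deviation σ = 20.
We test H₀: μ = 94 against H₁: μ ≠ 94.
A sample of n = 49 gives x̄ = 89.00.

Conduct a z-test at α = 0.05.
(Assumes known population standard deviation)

Standard error: SE = σ/√n = 20/√49 = 2.8571
z-statistic: z = (x̄ - μ₀)/SE = (89.00 - 94)/2.8571 = -1.7500
Critical value: ±1.960
p-value = 0.0801
Decision: fail to reject H₀

Answer: z = -1.7500, fail to reject H₀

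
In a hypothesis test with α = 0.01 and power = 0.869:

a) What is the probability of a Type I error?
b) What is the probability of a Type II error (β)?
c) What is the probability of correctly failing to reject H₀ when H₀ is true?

a) Type I error probability = α = 0.01
b) Power = P(reject H₀ | H₁ true) = 1 - β = 0.869, so Type II error probability = β = 1 - Power = 0.131
c) P(fail to reject H₀ | H₀ true) = 1 - α = 0.99

Answer: a) 0.01, b) 0.131, c) 0.99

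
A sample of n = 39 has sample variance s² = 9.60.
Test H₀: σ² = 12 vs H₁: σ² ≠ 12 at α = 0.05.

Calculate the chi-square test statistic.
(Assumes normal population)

df = n - 1 = 38
χ² = (n-1)s²/σ₀² = 38×9.60/12 = 30.4000
Critical values: χ²_{0.975,38} = 22.878, χ²_{0.025,38} = 56.896
Rejection region: χ² < 22.878 or χ² > 56.896
Decision: fail to reject H₀

Answer: χ² = 30.4000, fail to reject H₀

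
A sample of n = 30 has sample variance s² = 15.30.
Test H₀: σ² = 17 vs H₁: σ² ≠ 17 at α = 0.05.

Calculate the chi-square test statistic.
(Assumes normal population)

Answer: χ² = 26.1000, fail to reject H₀

Derivation:
df = n - 1 = 29
χ² = (n-1)s²/σ₀² = 29×15.30/17 = 26.1000
Critical values: χ²_{0.975,29} = 16.047, χ²_{0.025,29} = 45.722
Rejection region: χ² < 16.047 or χ² > 45.722
Decision: fail to reject H₀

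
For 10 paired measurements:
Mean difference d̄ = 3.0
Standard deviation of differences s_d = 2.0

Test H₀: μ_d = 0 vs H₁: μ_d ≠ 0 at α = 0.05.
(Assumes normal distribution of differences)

Answer: t = 4.7431, reject H₀

Derivation:
df = n - 1 = 9
SE = s_d/√n = 2.0/√10 = 0.6325
t = d̄/SE = 3.0/0.6325 = 4.7431
Critical value: t_{0.025,9} = ±2.262
p-value ≈ 0.0011
Decision: reject H₀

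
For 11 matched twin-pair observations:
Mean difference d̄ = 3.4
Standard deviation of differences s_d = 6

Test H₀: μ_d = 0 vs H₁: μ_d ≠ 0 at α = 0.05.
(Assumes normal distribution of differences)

df = n - 1 = 10
SE = s_d/√n = 6/√11 = 1.8091
t = d̄/SE = 3.4/1.8091 = 1.8794
Critical value: t_{0.025,10} = ±2.228
p-value ≈ 0.0896
Decision: fail to reject H₀

Answer: t = 1.8794, fail to reject H₀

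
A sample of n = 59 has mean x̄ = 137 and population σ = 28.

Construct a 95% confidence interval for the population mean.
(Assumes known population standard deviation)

Answer: (129.8552, 144.1448)

Derivation:
Confidence level: 95%, α = 0.05
z_0.025 = 1.960
SE = σ/√n = 28/√59 = 3.6453
Margin of error = 1.960 × 3.6453 = 7.1448
CI: x̄ ± margin = 137 ± 7.1448
CI: (129.8552, 144.1448)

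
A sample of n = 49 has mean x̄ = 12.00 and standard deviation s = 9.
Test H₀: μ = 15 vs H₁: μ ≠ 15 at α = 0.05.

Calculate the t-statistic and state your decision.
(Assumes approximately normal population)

Answer: t = -2.3334, reject H₀

Derivation:
df = n - 1 = 48
SE = s/√n = 9/√49 = 1.2857
t = (x̄ - μ₀)/SE = (12.00 - 15)/1.2857 = -2.3334
Critical value: t_{0.025,48} = ±2.011
p-value ≈ 0.0239
Decision: reject H₀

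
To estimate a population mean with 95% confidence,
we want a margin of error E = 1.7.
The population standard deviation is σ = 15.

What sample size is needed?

Answer: n = 300

Derivation:
z_0.025 = 1.960
n = (z×σ/E)² = (1.960×15/1.7)²
n = 299.0865
Round up: n = 300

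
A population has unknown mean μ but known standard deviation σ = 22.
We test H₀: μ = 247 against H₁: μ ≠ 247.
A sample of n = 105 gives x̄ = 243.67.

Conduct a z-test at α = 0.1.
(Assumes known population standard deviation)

Answer: z = -1.5510, fail to reject H₀

Derivation:
Standard error: SE = σ/√n = 22/√105 = 2.1470
z-statistic: z = (x̄ - μ₀)/SE = (243.67 - 247)/2.1470 = -1.5510
Critical value: ±1.645
p-value = 0.1209
Decision: fail to reject H₀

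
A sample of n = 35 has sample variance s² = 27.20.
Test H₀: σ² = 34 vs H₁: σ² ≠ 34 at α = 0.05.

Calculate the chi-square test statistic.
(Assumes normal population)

df = n - 1 = 34
χ² = (n-1)s²/σ₀² = 34×27.20/34 = 27.2000
Critical values: χ²_{0.975,34} = 19.806, χ²_{0.025,34} = 51.966
Rejection region: χ² < 19.806 or χ² > 51.966
Decision: fail to reject H₀

Answer: χ² = 27.2000, fail to reject H₀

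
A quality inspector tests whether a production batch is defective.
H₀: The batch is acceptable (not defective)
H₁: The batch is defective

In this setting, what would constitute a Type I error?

Type I error: rejecting H₀ when it is actually true (false positive).
Type II error: failing to reject H₀ when H₁ is actually true (false negative).

Answer: Rejecting an acceptable batch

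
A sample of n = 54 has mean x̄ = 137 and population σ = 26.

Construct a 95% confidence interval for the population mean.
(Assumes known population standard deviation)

Answer: (130.0651, 143.9349)

Derivation:
Confidence level: 95%, α = 0.05
z_0.025 = 1.960
SE = σ/√n = 26/√54 = 3.5382
Margin of error = 1.960 × 3.5382 = 6.9349
CI: x̄ ± margin = 137 ± 6.9349
CI: (130.0651, 143.9349)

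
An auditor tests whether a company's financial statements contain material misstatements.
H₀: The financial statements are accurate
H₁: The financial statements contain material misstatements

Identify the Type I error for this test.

Type I error: rejecting H₀ when it is actually true (false positive).
Type II error: failing to reject H₀ when H₁ is actually true (false negative).

Answer: Concluding the statements are misstated when they are actually accurate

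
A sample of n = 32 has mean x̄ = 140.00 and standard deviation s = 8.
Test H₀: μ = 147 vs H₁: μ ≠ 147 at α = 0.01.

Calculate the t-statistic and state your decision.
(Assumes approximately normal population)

df = n - 1 = 31
SE = s/√n = 8/√32 = 1.4142
t = (x̄ - μ₀)/SE = (140.00 - 147)/1.4142 = -4.9498
Critical value: t_{0.005,31} = ±2.744
p-value < 0.0001
Decision: reject H₀

Answer: t = -4.9498, reject H₀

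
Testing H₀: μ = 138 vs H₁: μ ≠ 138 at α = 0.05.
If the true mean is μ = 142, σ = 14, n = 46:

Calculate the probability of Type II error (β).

SE = σ/√n = 14/√46 = 2.0642
Critical values: μ₀ ± z_0.025×SE = 138 ± 1.960×2.0642
Acceptance region: (133.9542, 142.0458)
Under H₁ (μ = 142): z_high = (142.0458 - 142)/2.0642 = 0.0222, z_low = (133.9542 - 142)/2.0642 = -3.8978
β = P(not reject | H₁) = Φ(0.0222) - Φ(-3.8978) ≈ 0.5088

Answer: β ≈ 0.5088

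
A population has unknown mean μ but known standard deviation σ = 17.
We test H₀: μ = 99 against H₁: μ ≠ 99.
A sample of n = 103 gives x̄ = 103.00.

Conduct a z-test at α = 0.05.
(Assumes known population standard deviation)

Standard error: SE = σ/√n = 17/√103 = 1.6751
z-statistic: z = (x̄ - μ₀)/SE = (103.00 - 99)/1.6751 = 2.3879
Critical value: ±1.960
p-value = 0.0169
Decision: reject H₀

Answer: z = 2.3879, reject H₀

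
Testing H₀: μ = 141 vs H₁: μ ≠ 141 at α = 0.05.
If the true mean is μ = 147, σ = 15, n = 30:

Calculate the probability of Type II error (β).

Answer: β ≈ 0.4087

Derivation:
SE = σ/√n = 15/√30 = 2.7386
Critical values: μ₀ ± z_0.025×SE = 141 ± 1.960×2.7386
Acceptance region: (135.6323, 146.3677)
Under H₁ (μ = 147): z_high = (146.3677 - 147)/2.7386 = -0.2309, z_low = (135.6323 - 147)/2.7386 = -4.1509
β = P(not reject | H₁) = Φ(-0.2309) - Φ(-4.1509) ≈ 0.4087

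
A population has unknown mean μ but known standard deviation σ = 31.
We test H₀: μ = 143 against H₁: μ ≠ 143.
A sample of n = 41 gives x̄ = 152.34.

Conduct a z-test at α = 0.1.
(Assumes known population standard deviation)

Answer: z = 1.9292, reject H₀

Derivation:
Standard error: SE = σ/√n = 31/√41 = 4.8414
z-statistic: z = (x̄ - μ₀)/SE = (152.34 - 143)/4.8414 = 1.9292
Critical value: ±1.645
p-value = 0.0537
Decision: reject H₀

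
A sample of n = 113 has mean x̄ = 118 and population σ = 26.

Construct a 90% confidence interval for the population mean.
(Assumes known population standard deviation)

Confidence level: 90%, α = 0.1
z_0.05 = 1.645
SE = σ/√n = 26/√113 = 2.4459
Margin of error = 1.645 × 2.4459 = 4.0235
CI: x̄ ± margin = 118 ± 4.0235
CI: (113.9765, 122.0235)

Answer: (113.9765, 122.0235)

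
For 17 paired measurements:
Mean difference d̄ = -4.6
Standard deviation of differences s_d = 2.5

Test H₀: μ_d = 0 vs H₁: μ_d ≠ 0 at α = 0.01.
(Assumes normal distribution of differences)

Answer: t = -7.5870, reject H₀

Derivation:
df = n - 1 = 16
SE = s_d/√n = 2.5/√17 = 0.6063
t = d̄/SE = -4.6/0.6063 = -7.5870
Critical value: t_{0.005,16} = ±2.921
p-value < 0.0001
Decision: reject H₀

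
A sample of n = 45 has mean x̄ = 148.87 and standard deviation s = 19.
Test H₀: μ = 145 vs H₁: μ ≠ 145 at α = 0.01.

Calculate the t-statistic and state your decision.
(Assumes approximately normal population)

df = n - 1 = 44
SE = s/√n = 19/√45 = 2.8324
t = (x̄ - μ₀)/SE = (148.87 - 145)/2.8324 = 1.3663
Critical value: t_{0.005,44} = ±2.692
p-value ≈ 0.1788
Decision: fail to reject H₀

Answer: t = 1.3663, fail to reject H₀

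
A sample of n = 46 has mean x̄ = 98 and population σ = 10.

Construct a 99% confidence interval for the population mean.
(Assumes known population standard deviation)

Answer: (94.2019, 101.7981)

Derivation:
Confidence level: 99%, α = 0.01
z_0.005 = 2.576
SE = σ/√n = 10/√46 = 1.4744
Margin of error = 2.576 × 1.4744 = 3.7981
CI: x̄ ± margin = 98 ± 3.7981
CI: (94.2019, 101.7981)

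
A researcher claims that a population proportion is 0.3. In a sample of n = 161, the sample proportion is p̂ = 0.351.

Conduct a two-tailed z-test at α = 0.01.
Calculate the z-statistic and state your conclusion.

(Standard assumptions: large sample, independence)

Answer: z = 1.4121, fail to reject H₀

Derivation:
H₀: p = 0.3, H₁: p ≠ 0.3
Standard error: SE = √(p₀(1-p₀)/n) = √(0.3×0.7/161) = 0.036116
z-statistic: z = (p̂ - p₀)/SE = (0.351 - 0.3)/0.036116 = 1.4121
Critical value: z_0.005 = ±2.576
p-value = 0.1579
Decision: fail to reject H₀ at α = 0.01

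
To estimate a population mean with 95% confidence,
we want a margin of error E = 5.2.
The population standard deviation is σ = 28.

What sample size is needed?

z_0.025 = 1.960
n = (z×σ/E)² = (1.960×28/5.2)²
n = 111.3837
Round up: n = 112

Answer: n = 112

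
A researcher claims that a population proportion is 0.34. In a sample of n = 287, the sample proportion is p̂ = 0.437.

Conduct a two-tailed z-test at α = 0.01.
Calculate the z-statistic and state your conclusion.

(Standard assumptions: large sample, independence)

Answer: z = 3.4690, reject H₀

Derivation:
H₀: p = 0.34, H₁: p ≠ 0.34
Standard error: SE = √(p₀(1-p₀)/n) = √(0.34×0.66/287) = 0.027962
z-statistic: z = (p̂ - p₀)/SE = (0.437 - 0.34)/0.027962 = 3.4690
Critical value: z_0.005 = ±2.576
p-value = 0.0005
Decision: reject H₀ at α = 0.01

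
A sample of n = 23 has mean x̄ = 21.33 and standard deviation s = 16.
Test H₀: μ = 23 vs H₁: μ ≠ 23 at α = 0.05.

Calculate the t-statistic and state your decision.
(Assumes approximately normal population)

Answer: t = -0.5006, fail to reject H₀

Derivation:
df = n - 1 = 22
SE = s/√n = 16/√23 = 3.3362
t = (x̄ - μ₀)/SE = (21.33 - 23)/3.3362 = -0.5006
Critical value: t_{0.025,22} = ±2.074
p-value ≈ 0.6216
Decision: fail to reject H₀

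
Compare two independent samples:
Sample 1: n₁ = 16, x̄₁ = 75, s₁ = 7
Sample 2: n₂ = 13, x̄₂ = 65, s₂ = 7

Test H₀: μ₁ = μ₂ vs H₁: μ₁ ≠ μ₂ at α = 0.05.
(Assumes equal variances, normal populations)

Answer: t = 3.8258, reject H₀

Derivation:
Pooled variance: s²_p = [15×7² + 12×7²]/(27) = 49.0000
s_p = 7.0000
SE = s_p×√(1/n₁ + 1/n₂) = 7.0000×√(1/16 + 1/13) = 2.6138
t = (x̄₁ - x̄₂)/SE = (75 - 65)/2.6138 = 3.8258
df = 27, t-critical = ±2.052
Decision: reject H₀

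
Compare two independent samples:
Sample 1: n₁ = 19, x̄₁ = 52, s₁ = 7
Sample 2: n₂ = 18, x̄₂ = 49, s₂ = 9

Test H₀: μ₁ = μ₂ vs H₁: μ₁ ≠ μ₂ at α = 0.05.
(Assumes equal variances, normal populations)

Pooled variance: s²_p = [18×7² + 17×9²]/(35) = 64.5429
s_p = 8.0339
SE = s_p×√(1/n₁ + 1/n₂) = 8.0339×√(1/19 + 1/18) = 2.6425
t = (x̄₁ - x̄₂)/SE = (52 - 49)/2.6425 = 1.1353
df = 35, t-critical = ±2.030
Decision: fail to reject H₀

Answer: t = 1.1353, fail to reject H₀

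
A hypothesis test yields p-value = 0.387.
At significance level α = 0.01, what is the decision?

Compare p-value to α:
0.387 ≥ 0.01
Decision: fail to reject H₀

Answer: fail to reject H₀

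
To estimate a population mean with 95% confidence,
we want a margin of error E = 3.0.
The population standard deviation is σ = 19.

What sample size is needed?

z_0.025 = 1.960
n = (z×σ/E)² = (1.960×19/3.0)²
n = 154.0908
Round up: n = 155

Answer: n = 155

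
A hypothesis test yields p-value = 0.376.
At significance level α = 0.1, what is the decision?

Compare p-value to α:
0.376 ≥ 0.1
Decision: fail to reject H₀

Answer: fail to reject H₀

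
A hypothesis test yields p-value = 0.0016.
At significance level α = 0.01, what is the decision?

Answer: reject H₀

Derivation:
Compare p-value to α:
0.0016 < 0.01
Decision: reject H₀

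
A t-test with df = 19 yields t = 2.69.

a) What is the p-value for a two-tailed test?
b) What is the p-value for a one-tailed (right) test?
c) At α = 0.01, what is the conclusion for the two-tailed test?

Using t-distribution with df = 19:
a) Two-tailed: p = 2×P(T > 2.69) = 0.0145
b) One-tailed: p = P(T > 2.69) = 0.0072
c) 0.0145 ≥ 0.01, fail to reject H₀

Answer: a) 0.0145, b) 0.0072, c) fail to reject H₀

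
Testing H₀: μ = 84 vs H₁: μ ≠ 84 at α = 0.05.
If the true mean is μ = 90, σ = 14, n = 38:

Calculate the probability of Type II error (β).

SE = σ/√n = 14/√38 = 2.2711
Critical values: μ₀ ± z_0.025×SE = 84 ± 1.960×2.2711
Acceptance region: (79.5486, 88.4514)
Under H₁ (μ = 90): z_high = (88.4514 - 90)/2.2711 = -0.6819, z_low = (79.5486 - 90)/2.2711 = -4.6019
β = P(not reject | H₁) = Φ(-0.6819) - Φ(-4.6019) ≈ 0.2476

Answer: β ≈ 0.2476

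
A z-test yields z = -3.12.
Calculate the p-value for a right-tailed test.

For z = -3.12:
p = P(Z > -3.12) = 1 - Φ(-3.12) = 0.9991

Answer: p-value ≈ 0.9991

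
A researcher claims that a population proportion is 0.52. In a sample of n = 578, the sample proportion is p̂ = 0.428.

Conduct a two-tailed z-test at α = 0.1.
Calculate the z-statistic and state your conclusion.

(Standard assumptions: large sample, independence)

H₀: p = 0.52, H₁: p ≠ 0.52
Standard error: SE = √(p₀(1-p₀)/n) = √(0.52×0.48/578) = 0.020781
z-statistic: z = (p̂ - p₀)/SE = (0.428 - 0.52)/0.020781 = -4.4271
Critical value: z_0.05 = ±1.645
p-value < 0.0001
Decision: reject H₀ at α = 0.1

Answer: z = -4.4271, reject H₀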